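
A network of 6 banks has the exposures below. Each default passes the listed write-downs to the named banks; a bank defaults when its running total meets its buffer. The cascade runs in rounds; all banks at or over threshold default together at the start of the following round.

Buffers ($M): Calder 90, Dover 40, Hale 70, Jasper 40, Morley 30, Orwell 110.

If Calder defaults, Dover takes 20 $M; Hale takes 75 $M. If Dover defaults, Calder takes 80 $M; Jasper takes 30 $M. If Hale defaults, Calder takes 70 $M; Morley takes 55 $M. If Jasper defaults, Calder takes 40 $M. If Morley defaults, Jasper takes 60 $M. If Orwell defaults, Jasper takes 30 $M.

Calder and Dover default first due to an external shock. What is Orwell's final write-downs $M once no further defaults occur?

0

Round 1 — Calder, Dover default (initial).
  Hale: +75 → 75 ≥ 70
  Jasper: +30 → 30 < 40
Round 2 — Hale defaults.
  Morley: +55 → 55 ≥ 30
Round 3 — Morley defaults.
  Jasper: +60 → 90 ≥ 40
Round 4 — Jasper defaults.
No further defaults.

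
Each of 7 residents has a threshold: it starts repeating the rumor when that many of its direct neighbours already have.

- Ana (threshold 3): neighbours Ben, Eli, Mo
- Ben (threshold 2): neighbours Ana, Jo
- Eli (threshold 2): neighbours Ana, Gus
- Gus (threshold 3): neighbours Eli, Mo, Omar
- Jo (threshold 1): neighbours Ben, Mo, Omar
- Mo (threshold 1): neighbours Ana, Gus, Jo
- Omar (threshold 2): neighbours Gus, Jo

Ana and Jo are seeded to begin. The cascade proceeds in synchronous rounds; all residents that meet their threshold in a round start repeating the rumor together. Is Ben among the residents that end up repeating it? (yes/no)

yes

Round 1 — Ana, Jo start repeating the rumor (initial).
Round 2 — checking thresholds:
  Ben: 2 of 2 neighbours ≥ 2, starts repeating the rumor.
  Eli: 1 of 2 neighbours < 2, below threshold.
  Mo: 2 of 3 neighbours ≥ 1, starts repeating the rumor.
  Omar: 1 of 2 neighbours < 2, below threshold.
Round 3 — no new spreads; cascade stops.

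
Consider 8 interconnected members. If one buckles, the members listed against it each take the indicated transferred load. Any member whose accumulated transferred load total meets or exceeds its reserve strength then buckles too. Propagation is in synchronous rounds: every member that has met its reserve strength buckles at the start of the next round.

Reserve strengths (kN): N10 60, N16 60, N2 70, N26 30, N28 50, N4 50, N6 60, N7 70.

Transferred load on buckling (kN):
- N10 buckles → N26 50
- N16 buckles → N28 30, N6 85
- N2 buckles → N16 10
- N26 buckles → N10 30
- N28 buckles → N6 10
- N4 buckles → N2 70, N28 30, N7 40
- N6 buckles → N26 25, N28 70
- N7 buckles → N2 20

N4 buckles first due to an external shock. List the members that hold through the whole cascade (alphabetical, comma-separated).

Round 1 — N4 buckles (initial).
  N2: +70 → 70 ≥ 70
  N28: +30 → 30 < 50
  N7: +40 → 40 < 70
Round 2 — N2 buckles.
  N16: +10 → 10 < 60
No further bucklings.

N10, N16, N26, N28, N6, N7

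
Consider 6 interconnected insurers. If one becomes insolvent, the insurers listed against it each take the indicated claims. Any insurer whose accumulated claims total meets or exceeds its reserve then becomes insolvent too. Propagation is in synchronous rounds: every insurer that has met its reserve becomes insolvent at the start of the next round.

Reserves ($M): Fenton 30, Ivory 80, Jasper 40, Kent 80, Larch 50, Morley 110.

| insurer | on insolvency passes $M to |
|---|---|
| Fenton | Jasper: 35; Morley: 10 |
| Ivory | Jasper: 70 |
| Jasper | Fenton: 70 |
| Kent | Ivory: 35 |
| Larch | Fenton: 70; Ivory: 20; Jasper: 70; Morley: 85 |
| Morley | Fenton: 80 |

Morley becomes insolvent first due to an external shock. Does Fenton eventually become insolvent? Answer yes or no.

Round 1 — Morley becomes insolvent (initial).
  Fenton: +80 → 80 ≥ 30
Round 2 — Fenton becomes insolvent.
  Jasper: +35 → 35 < 40
No further insolvencies.

yes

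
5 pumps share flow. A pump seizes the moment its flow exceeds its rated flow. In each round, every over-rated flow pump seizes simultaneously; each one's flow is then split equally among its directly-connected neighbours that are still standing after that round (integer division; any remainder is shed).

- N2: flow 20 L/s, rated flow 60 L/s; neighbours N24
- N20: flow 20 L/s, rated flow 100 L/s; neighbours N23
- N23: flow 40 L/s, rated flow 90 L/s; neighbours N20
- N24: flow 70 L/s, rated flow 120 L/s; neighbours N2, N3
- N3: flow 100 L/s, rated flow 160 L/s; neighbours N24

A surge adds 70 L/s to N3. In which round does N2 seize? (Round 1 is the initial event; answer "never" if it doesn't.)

3

Round 1 — N3 at 170 > 160. N3 seizes.
  N3 sheds 170 L/s to N24: 170 each.
    N24: 70+170 = 240 > 120
Round 2 — N24 seizes.
  N24 sheds 240 L/s to N2: 240 each.
    N2: 20+240 = 260 > 60
Round 3 — N2 seizes.
  N2 sheds 260 L/s: no online neighbours, lost.
No further seizures.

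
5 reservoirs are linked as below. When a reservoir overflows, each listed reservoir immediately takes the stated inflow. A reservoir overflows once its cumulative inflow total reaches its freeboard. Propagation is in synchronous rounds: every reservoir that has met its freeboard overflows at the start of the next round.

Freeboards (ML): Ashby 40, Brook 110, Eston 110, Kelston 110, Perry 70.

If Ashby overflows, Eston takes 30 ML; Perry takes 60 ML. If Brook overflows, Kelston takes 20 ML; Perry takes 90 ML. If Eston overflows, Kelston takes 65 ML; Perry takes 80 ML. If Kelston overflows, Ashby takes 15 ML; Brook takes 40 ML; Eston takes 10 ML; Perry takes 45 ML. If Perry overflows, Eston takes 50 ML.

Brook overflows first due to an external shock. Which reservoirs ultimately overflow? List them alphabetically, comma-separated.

Round 1 — Brook overflows (initial).
  Kelston: +20 → 20 < 110
  Perry: +90 → 90 ≥ 70
Round 2 — Perry overflows.
  Eston: +50 → 50 < 110
No further overflows.

Brook, Perry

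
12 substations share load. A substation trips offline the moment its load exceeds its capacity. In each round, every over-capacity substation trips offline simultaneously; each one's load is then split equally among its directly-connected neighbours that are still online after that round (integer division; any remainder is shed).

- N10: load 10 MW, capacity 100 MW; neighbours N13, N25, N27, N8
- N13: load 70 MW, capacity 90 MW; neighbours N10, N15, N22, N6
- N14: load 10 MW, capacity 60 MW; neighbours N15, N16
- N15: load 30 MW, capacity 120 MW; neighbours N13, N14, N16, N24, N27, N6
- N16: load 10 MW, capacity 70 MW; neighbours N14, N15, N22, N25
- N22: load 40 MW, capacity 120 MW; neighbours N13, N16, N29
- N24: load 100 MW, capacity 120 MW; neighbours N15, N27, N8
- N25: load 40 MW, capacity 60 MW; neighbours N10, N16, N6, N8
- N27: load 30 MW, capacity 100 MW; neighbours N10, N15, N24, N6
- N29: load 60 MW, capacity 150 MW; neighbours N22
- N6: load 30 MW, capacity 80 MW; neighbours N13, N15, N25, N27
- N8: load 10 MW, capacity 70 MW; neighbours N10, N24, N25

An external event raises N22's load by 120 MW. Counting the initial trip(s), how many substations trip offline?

2

Round 1 — N22 at 160 > 120. N22 trips offline.
  N22 sheds 160 MW to N13, N16, N29: 53 each (1 lost).
    N13: 70+53 = 123 > 90
    N16: 10+53 = 63 ≤ 70
    N29: 60+53 = 113 ≤ 150
Round 2 — N13 trips offline.
  N13 sheds 123 MW to N10, N15, N6: 41 each.
    N10: 10+41 = 51 ≤ 100
    N15: 30+41 = 71 ≤ 120
    N6: 30+41 = 71 ≤ 80
No further trips.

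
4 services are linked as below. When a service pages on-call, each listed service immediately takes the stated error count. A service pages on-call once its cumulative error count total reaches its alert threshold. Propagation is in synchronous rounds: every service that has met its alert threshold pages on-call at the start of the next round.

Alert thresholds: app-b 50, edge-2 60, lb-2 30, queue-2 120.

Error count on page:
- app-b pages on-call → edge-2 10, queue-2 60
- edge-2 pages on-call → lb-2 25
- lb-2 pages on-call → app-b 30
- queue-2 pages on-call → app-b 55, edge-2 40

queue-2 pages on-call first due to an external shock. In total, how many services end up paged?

2

Round 1 — queue-2 pages on-call (initial).
  app-b: +55 → 55 ≥ 50
  edge-2: +40 → 40 < 60
Round 2 — app-b pages on-call.
  edge-2: +10 → 50 < 60
No further pages.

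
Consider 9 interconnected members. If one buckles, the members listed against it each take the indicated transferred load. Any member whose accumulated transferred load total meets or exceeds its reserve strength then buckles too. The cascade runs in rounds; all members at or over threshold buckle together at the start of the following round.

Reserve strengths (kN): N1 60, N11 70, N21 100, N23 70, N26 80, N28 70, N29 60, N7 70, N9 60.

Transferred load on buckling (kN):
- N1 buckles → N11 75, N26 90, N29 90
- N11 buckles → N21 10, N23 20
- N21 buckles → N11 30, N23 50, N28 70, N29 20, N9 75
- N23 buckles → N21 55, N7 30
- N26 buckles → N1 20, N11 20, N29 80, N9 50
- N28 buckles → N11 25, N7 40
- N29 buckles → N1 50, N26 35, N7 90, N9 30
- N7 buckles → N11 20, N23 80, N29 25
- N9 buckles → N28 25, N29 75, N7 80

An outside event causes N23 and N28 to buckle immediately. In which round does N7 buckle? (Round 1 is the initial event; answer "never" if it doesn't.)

Round 1 — N23, N28 buckle (initial).
  N11: +25 → 25 < 70
  N21: +55 → 55 < 100
  N7: +30+40 → 70 ≥ 70
Round 2 — N7 buckles.
  N11: +20 → 45 < 70
  N29: +25 → 25 < 60
No further bucklings.

2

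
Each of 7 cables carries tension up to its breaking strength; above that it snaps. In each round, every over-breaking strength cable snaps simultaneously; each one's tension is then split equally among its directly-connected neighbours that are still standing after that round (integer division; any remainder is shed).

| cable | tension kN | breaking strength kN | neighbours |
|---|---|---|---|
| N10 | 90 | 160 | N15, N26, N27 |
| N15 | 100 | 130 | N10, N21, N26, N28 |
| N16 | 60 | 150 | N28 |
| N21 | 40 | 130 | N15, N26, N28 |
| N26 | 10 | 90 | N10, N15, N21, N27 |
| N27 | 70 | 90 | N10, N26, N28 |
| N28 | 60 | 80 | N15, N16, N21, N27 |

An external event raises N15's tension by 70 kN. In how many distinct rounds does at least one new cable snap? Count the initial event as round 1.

Round 1 — N15 at 170 > 130. N15 snaps.
  N15 sheds 170 kN to N10, N21, N26, N28: 42 each (2 lost).
    N10: 90+42 = 132 ≤ 160
    N21: 40+42 = 82 ≤ 130
    N26: 10+42 = 52 ≤ 90
    N28: 60+42 = 102 > 80
Round 2 — N28 snaps.
  N28 sheds 102 kN to N16, N21, N27: 34 each.
    N16: 60+34 = 94 ≤ 150
    N21: 82+34 = 116 ≤ 130
    N27: 70+34 = 104 > 90
Round 3 — N27 snaps.
  N27 sheds 104 kN to N10, N26: 52 each.
    N10: 132+52 = 184 > 160
    N26: 52+52 = 104 > 90
Round 4 — N10, N26 snap.
  N10 sheds 184 kN: no online neighbours, lost.
  N26 sheds 104 kN to N21: 104 each.
    N21: 116+104 = 220 > 130
Round 5 — N21 snaps.
  N21 sheds 220 kN: no online neighbours, lost.
No further breaks.

5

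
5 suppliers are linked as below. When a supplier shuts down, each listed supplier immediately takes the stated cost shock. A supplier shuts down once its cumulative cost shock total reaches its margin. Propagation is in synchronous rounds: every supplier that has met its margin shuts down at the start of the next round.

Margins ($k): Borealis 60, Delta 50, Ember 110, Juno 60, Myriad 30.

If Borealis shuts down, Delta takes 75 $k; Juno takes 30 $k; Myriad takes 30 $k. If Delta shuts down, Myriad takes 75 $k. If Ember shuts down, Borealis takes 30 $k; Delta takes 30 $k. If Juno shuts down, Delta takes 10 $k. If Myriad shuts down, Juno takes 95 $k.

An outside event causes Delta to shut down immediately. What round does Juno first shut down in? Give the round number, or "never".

3

Round 1 — Delta shuts down (initial).
  Myriad: +75 → 75 ≥ 30
Round 2 — Myriad shuts down.
  Juno: +95 → 95 ≥ 60
Round 3 — Juno shuts down.
No further shutdowns.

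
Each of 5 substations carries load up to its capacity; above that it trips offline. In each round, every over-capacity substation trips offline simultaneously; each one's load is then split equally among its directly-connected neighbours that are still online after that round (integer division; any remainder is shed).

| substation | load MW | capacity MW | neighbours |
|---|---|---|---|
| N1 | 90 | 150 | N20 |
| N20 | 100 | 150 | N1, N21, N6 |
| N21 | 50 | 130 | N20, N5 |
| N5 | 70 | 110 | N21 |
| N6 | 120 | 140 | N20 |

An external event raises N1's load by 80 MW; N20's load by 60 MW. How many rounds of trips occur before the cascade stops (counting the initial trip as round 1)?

Round 1 — N1 at 170 > 150; N20 at 160 > 150. N1, N20 trip offline.
  N1 sheds 170 MW: no online neighbours, lost.
  N20 sheds 160 MW to N21, N6: 80 each.
    N21: 50+80 = 130 ≤ 130
    N6: 120+80 = 200 > 140
Round 2 — N6 trips offline.
  N6 sheds 200 MW: no online neighbours, lost.
No further trips.

2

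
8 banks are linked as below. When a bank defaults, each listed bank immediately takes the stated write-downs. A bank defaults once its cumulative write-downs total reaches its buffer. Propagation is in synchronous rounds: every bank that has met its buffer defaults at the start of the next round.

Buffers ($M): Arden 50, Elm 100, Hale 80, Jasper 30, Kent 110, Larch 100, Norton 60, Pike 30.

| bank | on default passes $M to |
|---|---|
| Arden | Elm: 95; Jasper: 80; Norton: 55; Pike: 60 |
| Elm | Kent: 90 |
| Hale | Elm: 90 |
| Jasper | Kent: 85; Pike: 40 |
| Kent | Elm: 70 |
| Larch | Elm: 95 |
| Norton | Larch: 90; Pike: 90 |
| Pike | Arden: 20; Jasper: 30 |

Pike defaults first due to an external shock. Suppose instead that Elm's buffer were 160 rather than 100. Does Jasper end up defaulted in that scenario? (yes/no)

With Elm's buffer at 160:
Round 1 — Pike defaults (initial).
  Arden: +20 → 20 < 50
  Jasper: +30 → 30 ≥ 30
Round 2 — Jasper defaults.
  Kent: +85 → 85 < 110
No further defaults.

yes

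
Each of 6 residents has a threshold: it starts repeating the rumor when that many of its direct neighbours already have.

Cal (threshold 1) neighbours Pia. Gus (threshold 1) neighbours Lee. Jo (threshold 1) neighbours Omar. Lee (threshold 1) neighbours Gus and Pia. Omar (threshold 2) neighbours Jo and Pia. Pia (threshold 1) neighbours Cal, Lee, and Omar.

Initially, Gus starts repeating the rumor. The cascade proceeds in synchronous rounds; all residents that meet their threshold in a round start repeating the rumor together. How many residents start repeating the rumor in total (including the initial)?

Round 1 — Gus starts repeating the rumor (initial).
Round 2 — checking thresholds:
  Lee: 1 of 2 neighbours ≥ 1, starts repeating the rumor.
Round 3 — checking thresholds:
  Pia: 1 of 3 neighbours ≥ 1, starts repeating the rumor.
Round 4 — checking thresholds:
  Cal: 1 of 1 neighbours ≥ 1, starts repeating the rumor.
  Omar: 1 of 2 neighbours < 2, holds.
Round 5 — no new spreads; cascade stops.

4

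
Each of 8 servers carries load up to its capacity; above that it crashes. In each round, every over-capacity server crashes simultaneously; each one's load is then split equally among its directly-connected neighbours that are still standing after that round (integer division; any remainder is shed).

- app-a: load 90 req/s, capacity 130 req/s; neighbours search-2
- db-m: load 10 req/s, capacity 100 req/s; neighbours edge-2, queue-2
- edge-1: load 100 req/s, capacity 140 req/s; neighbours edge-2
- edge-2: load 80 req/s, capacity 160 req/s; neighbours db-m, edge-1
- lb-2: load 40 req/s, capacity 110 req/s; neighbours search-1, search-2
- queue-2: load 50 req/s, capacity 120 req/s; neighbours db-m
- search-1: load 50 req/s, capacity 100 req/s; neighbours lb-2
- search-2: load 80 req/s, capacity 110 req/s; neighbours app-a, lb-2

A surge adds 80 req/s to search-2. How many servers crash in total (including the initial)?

Round 1 — search-2 at 160 > 110. search-2 crashes.
  search-2 sheds 160 req/s to app-a, lb-2: 80 each.
    app-a: 90+80 = 170 > 130
    lb-2: 40+80 = 120 > 110
Round 2 — app-a, lb-2 crash.
  app-a sheds 170 req/s: no online neighbours, lost.
  lb-2 sheds 120 req/s to search-1: 120 each.
    search-1: 50+120 = 170 > 100
Round 3 — search-1 crashes.
  search-1 sheds 170 req/s: no online neighbours, lost.
No further crashes.

4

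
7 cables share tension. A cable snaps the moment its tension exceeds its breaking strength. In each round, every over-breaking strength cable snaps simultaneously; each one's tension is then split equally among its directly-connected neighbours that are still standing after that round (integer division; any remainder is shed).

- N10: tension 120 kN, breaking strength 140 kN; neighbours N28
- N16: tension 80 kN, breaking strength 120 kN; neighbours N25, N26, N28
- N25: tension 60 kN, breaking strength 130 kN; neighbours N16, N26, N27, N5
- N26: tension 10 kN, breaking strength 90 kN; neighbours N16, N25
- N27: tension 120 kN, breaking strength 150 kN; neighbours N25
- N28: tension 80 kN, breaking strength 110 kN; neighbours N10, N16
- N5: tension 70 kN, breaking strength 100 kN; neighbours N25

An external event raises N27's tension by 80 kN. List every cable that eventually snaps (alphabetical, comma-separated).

Round 1 — N27 at 200 > 150. N27 snaps.
  N27 sheds 200 kN to N25: 200 each.
    N25: 60+200 = 260 > 130
Round 2 — N25 snaps.
  N25 sheds 260 kN to N16, N26, N5: 86 each (2 lost).
    N16: 80+86 = 166 > 120
    N26: 10+86 = 96 > 90
    N5: 70+86 = 156 > 100
Round 3 — N16, N26, N5 snap.
  N16 sheds 166 kN to N28: 166 each.
    N28: 80+166 = 246 > 110
  N26 sheds 96 kN: no online neighbours, lost.
  N5 sheds 156 kN: no online neighbours, lost.
Round 4 — N28 snaps.
  N28 sheds 246 kN to N10: 246 each.
    N10: 120+246 = 366 > 140
Round 5 — N10 snaps.
  N10 sheds 366 kN: no online neighbours, lost.
No further breaks.

N10, N16, N25, N26, N27, N28, N5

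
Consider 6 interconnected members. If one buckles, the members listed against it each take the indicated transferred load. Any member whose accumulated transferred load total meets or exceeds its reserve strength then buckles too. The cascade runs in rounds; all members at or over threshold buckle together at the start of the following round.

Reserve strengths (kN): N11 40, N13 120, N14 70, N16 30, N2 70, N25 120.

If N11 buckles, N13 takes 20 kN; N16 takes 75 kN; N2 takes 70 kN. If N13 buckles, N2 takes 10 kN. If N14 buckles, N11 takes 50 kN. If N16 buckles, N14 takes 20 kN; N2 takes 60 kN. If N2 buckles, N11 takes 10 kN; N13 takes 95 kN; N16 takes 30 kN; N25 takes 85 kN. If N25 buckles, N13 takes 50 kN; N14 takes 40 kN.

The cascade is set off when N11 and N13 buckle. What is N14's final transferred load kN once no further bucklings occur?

Round 1 — N11, N13 buckle (initial).
  N16: +75 → 75 ≥ 30
  N2: +70+10 → 80 ≥ 70
Round 2 — N16, N2 buckle.
  N14: +20 → 20 < 70
  N25: +85 → 85 < 120
No further bucklings.

20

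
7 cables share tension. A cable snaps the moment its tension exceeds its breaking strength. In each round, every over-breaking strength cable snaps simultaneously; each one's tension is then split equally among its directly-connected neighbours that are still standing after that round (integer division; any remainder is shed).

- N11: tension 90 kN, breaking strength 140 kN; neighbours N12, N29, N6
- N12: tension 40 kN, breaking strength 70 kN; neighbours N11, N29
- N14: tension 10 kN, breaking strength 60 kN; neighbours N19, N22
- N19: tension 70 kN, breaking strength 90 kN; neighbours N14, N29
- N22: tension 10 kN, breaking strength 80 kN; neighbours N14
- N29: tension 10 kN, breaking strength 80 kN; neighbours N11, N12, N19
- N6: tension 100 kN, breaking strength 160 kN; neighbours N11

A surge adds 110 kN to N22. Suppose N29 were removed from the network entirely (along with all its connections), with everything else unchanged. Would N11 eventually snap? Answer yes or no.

With N29 removed:
Round 1 — N22 at 120 > 80. N22 snaps.
  N22 sheds 120 kN to N14: 120 each.
    N14: 10+120 = 130 > 60
Round 2 — N14 snaps.
  N14 sheds 130 kN to N19: 130 each.
    N19: 70+130 = 200 > 90
Round 3 — N19 snaps.
  N19 sheds 200 kN: no online neighbours, lost.
No further breaks.

no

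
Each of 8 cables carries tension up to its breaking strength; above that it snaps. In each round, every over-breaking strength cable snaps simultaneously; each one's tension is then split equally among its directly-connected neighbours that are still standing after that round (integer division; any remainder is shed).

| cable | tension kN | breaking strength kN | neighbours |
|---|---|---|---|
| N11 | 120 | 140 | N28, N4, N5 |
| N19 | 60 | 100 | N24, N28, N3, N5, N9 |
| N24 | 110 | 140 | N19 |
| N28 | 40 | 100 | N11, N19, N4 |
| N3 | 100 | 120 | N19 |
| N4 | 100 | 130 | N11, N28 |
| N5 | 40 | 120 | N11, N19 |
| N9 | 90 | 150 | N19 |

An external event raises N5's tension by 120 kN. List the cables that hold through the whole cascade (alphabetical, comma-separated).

Round 1 — N5 at 160 > 120. N5 snaps.
  N5 sheds 160 kN to N11, N19: 80 each.
    N11: 120+80 = 200 > 140
    N19: 60+80 = 140 > 100
Round 2 — N11, N19 snap.
  N11 sheds 200 kN to N28, N4: 100 each.
    N28: 40+100 = 140 > 100
    N4: 100+100 = 200 > 130
  N19 sheds 140 kN to N24, N28, N3, N9: 35 each.
    N24: 110+35 = 145 > 140
    N28: 140+35 = 175 > 100
    N3: 100+35 = 135 > 120
    N9: 90+35 = 125 ≤ 150
Round 3 — N24, N28, N3, N4 snap.
  N24 sheds 145 kN: no online neighbours, lost.
  N28 sheds 175 kN: no online neighbours, lost.
  N3 sheds 135 kN: no online neighbours, lost.
  N4 sheds 200 kN: no online neighbours, lost.
No further breaks.

N9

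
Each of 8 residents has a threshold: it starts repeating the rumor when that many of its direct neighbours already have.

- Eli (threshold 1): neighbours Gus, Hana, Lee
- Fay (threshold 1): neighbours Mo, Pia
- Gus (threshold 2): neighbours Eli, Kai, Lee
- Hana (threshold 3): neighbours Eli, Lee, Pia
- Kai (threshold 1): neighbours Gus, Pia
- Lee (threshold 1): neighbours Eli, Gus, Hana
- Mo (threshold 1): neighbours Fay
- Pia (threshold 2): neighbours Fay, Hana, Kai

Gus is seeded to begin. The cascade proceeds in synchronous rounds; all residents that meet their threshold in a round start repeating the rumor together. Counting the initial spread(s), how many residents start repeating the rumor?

4

Round 1 — Gus starts repeating the rumor (initial).
Round 2 — checking thresholds:
  Eli: 1 of 3 neighbours ≥ 1, starts repeating the rumor.
  Kai: 1 of 2 neighbours ≥ 1, starts repeating the rumor.
  Lee: 1 of 3 neighbours ≥ 1, starts repeating the rumor.
Round 3 — no new spreads; cascade stops.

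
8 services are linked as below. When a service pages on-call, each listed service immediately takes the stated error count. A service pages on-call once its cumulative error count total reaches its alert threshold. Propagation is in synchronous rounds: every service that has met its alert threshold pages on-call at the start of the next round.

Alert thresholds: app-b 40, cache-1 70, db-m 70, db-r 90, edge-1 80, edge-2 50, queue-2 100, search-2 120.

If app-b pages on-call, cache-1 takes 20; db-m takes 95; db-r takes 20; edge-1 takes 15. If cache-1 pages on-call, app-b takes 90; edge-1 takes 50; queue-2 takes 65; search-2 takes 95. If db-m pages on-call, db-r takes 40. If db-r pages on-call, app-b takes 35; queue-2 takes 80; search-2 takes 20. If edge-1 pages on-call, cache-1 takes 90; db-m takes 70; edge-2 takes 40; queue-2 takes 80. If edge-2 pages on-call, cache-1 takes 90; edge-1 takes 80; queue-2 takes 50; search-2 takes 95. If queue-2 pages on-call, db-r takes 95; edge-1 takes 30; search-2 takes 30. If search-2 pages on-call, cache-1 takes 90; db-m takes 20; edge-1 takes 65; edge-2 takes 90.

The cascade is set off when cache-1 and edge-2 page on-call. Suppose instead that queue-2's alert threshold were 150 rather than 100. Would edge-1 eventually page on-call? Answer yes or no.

With queue-2's alert threshold at 150:
Round 1 — cache-1, edge-2 page on-call (initial).
  app-b: +90 → 90 ≥ 40
  edge-1: +50+80 → 130 ≥ 80
  queue-2: +65+50 → 115 < 150
  search-2: +95+95 → 190 ≥ 120
Round 2 — app-b, edge-1, search-2 page on-call.
  db-m: +95+70+20 → 185 ≥ 70
  db-r: +20 → 20 < 90
  queue-2: +80 → 195 ≥ 150
Round 3 — db-m, queue-2 page on-call.
  db-r: +40+95 → 155 ≥ 90
Round 4 — db-r pages on-call.
No further pages.

yes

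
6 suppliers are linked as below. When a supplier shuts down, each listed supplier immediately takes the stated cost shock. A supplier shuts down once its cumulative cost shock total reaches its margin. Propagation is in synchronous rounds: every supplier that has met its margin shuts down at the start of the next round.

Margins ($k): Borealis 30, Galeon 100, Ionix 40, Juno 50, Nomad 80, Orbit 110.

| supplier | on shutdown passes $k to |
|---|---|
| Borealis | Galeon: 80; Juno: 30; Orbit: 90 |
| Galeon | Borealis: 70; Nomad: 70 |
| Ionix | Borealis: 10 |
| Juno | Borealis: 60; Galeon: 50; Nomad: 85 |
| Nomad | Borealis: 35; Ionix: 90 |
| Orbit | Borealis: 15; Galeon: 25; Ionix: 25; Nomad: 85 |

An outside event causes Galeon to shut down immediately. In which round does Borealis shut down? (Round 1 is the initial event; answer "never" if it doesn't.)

Round 1 — Galeon shuts down (initial).
  Borealis: +70 → 70 ≥ 30
  Nomad: +70 → 70 < 80
Round 2 — Borealis shuts down.
  Juno: +30 → 30 < 50
  Orbit: +90 → 90 < 110
No further shutdowns.

2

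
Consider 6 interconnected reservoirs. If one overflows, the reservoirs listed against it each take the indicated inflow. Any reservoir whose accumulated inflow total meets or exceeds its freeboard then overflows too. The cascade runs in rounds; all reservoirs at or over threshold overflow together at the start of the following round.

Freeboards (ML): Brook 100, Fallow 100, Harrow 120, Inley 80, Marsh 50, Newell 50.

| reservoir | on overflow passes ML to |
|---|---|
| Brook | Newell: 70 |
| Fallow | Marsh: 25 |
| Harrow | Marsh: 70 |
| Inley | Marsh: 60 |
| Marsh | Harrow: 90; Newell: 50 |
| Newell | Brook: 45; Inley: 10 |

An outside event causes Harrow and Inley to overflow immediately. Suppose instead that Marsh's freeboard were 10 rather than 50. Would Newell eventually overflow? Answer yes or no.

yes

With Marsh's freeboard at 10:
Round 1 — Harrow, Inley overflow (initial).
  Marsh: +70+60 → 130 ≥ 10
Round 2 — Marsh overflows.
  Newell: +50 → 50 ≥ 50
Round 3 — Newell overflows.
  Brook: +45 → 45 < 100
No further overflows.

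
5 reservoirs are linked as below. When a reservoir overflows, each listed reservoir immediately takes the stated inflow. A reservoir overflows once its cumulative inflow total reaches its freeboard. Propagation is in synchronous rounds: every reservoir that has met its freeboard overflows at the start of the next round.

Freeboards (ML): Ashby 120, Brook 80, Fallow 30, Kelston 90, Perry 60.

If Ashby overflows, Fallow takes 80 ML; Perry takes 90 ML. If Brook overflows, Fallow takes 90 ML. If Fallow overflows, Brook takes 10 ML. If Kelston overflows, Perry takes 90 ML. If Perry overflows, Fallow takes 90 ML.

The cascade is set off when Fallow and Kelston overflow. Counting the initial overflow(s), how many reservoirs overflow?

Round 1 — Fallow, Kelston overflow (initial).
  Brook: +10 → 10 < 80
  Perry: +90 → 90 ≥ 60
Round 2 — Perry overflows.
No further overflows.

3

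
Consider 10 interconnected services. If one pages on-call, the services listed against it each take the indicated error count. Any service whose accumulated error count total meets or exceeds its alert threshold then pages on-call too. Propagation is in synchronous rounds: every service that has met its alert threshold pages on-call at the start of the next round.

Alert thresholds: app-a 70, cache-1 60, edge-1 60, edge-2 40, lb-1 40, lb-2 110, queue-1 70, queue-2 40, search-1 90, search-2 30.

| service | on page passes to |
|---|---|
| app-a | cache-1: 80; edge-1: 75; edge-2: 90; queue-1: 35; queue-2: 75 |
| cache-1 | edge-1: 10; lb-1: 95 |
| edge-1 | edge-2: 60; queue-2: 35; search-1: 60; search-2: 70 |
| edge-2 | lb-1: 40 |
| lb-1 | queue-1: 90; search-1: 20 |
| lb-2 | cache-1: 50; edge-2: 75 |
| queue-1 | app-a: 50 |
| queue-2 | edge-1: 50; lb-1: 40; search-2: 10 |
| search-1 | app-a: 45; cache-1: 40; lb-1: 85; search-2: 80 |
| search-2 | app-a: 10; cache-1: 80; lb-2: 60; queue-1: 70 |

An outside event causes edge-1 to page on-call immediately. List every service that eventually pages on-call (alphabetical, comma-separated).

Round 1 — edge-1 pages on-call (initial).
  edge-2: +60 → 60 ≥ 40
  queue-2: +35 → 35 < 40
  search-1: +60 → 60 < 90
  search-2: +70 → 70 ≥ 30
Round 2 — edge-2, search-2 page on-call.
  app-a: +10 → 10 < 70
  cache-1: +80 → 80 ≥ 60
  lb-1: +40 → 40 ≥ 40
  lb-2: +60 → 60 < 110
  queue-1: +70 → 70 ≥ 70
Round 3 — cache-1, lb-1, queue-1 page on-call.
  app-a: +50 → 60 < 70
  search-1: +20 → 80 < 90
No further pages.

cache-1, edge-1, edge-2, lb-1, queue-1, search-2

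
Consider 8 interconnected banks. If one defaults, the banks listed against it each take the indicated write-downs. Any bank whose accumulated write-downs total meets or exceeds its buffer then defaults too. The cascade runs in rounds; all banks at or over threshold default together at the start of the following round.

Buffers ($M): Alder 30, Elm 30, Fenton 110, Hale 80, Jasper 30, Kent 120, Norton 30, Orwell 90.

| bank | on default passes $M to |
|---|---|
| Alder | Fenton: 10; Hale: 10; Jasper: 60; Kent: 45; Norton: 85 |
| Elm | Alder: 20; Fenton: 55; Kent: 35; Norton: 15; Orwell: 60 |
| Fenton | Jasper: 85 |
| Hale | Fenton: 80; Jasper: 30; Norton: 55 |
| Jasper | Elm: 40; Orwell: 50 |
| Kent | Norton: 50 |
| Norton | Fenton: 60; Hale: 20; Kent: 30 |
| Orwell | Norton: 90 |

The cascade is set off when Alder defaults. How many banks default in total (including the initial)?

Round 1 — Alder defaults (initial).
  Fenton: +10 → 10 < 110
  Hale: +10 → 10 < 80
  Jasper: +60 → 60 ≥ 30
  Kent: +45 → 45 < 120
  Norton: +85 → 85 ≥ 30
Round 2 — Jasper, Norton default.
  Elm: +40 → 40 ≥ 30
  Fenton: +60 → 70 < 110
  Hale: +20 → 30 < 80
  Kent: +30 → 75 < 120
  Orwell: +50 → 50 < 90
Round 3 — Elm defaults.
  Fenton: +55 → 125 ≥ 110
  Kent: +35 → 110 < 120
  Orwell: +60 → 110 ≥ 90
Round 4 — Fenton, Orwell default.
No further defaults.

6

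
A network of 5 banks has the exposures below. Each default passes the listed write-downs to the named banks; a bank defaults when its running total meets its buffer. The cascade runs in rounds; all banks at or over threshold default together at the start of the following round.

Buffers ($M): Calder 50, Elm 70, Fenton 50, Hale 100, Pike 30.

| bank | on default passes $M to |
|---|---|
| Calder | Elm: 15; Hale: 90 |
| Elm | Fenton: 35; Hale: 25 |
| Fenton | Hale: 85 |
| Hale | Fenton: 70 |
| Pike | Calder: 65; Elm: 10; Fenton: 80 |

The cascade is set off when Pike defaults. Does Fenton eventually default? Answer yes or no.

Round 1 — Pike defaults (initial).
  Calder: +65 → 65 ≥ 50
  Elm: +10 → 10 < 70
  Fenton: +80 → 80 ≥ 50
Round 2 — Calder, Fenton default.
  Elm: +15 → 25 < 70
  Hale: +90+85 → 175 ≥ 100
Round 3 — Hale defaults.
No further defaults.

yes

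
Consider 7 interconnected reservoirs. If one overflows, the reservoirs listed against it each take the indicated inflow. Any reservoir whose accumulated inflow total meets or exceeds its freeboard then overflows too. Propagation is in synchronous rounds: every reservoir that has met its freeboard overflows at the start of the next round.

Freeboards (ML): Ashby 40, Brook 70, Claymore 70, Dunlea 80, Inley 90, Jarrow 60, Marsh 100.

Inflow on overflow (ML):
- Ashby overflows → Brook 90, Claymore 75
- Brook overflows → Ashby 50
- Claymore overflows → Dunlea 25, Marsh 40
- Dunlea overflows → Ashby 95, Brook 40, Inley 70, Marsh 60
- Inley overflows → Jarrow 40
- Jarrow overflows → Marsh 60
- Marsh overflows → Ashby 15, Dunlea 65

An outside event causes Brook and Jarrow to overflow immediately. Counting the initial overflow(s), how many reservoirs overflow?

Round 1 — Brook, Jarrow overflow (initial).
  Ashby: +50 → 50 ≥ 40
  Marsh: +60 → 60 < 100
Round 2 — Ashby overflows.
  Claymore: +75 → 75 ≥ 70
Round 3 — Claymore overflows.
  Dunlea: +25 → 25 < 80
  Marsh: +40 → 100 ≥ 100
Round 4 — Marsh overflows.
  Dunlea: +65 → 90 ≥ 80
Round 5 — Dunlea overflows.
  Inley: +70 → 70 < 90
No further overflows.

6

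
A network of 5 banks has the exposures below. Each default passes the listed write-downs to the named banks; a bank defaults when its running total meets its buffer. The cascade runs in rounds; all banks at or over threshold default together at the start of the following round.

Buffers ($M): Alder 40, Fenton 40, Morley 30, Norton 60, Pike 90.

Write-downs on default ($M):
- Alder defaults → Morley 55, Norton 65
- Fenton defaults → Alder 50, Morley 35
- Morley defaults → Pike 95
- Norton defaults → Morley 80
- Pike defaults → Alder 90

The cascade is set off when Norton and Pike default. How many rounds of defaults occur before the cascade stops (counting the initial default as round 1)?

2

Round 1 — Norton, Pike default (initial).
  Alder: +90 → 90 ≥ 40
  Morley: +80 → 80 ≥ 30
Round 2 — Alder, Morley default.
No further defaults.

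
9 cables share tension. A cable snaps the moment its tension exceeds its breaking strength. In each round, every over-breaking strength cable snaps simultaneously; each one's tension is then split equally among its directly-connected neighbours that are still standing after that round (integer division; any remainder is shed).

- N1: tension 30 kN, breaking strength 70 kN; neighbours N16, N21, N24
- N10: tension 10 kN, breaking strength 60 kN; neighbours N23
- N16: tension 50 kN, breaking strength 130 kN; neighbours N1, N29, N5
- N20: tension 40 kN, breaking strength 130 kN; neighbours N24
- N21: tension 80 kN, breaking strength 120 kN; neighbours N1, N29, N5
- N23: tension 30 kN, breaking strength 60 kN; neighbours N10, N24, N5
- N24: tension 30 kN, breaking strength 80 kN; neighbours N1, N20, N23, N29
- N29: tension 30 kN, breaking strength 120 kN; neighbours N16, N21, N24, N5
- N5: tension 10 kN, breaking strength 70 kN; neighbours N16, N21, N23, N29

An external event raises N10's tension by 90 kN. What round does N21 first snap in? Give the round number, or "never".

Round 1 — N10 at 100 > 60. N10 snaps.
  N10 sheds 100 kN to N23: 100 each.
    N23: 30+100 = 130 > 60
Round 2 — N23 snaps.
  N23 sheds 130 kN to N24, N5: 65 each.
    N24: 30+65 = 95 > 80
    N5: 10+65 = 75 > 70
Round 3 — N24, N5 snap.
  N24 sheds 95 kN to N1, N20, N29: 31 each (2 lost).
    N1: 30+31 = 61 ≤ 70
    N20: 40+31 = 71 ≤ 130
    N29: 30+31 = 61 ≤ 120
  N5 sheds 75 kN to N16, N21, N29: 25 each.
    N16: 50+25 = 75 ≤ 130
    N21: 80+25 = 105 ≤ 120
    N29: 61+25 = 86 ≤ 120
No further breaks.

never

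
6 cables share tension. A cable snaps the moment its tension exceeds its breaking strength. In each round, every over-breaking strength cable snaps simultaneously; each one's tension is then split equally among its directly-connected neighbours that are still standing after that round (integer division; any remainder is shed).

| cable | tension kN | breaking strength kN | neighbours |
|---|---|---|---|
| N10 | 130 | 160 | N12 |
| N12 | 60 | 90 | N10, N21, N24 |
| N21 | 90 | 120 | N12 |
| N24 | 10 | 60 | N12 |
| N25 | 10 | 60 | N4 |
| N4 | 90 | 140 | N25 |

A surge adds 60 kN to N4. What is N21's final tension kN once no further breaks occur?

Round 1 — N4 at 150 > 140. N4 snaps.
  N4 sheds 150 kN to N25: 150 each.
    N25: 10+150 = 160 > 60
Round 2 — N25 snaps.
  N25 sheds 160 kN: no online neighbours, lost.
No further breaks.

90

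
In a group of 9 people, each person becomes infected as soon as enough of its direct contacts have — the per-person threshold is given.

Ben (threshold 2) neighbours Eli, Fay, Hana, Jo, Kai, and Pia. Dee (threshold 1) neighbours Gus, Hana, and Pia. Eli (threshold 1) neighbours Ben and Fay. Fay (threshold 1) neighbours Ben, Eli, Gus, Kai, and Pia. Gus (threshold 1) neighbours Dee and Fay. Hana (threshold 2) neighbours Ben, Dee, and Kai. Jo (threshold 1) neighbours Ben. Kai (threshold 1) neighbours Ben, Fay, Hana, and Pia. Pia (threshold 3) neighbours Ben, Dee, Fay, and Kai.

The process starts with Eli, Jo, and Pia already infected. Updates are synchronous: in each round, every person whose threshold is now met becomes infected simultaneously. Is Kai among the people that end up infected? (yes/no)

Round 1 — Eli, Jo, Pia become infected (initial).
Round 2 — checking thresholds:
  Ben: 3 of 6 neighbours ≥ 2, becomes infected.
  Dee: 1 of 3 neighbours ≥ 1, becomes infected.
  Fay: 2 of 5 neighbours ≥ 1, becomes infected.
  Kai: 1 of 4 neighbours ≥ 1, becomes infected.
Round 3 — checking thresholds:
  Gus: 2 of 2 neighbours ≥ 1, becomes infected.
  Hana: 3 of 3 neighbours ≥ 2, becomes infected.
Round 4 — no new infections; cascade stops.

yes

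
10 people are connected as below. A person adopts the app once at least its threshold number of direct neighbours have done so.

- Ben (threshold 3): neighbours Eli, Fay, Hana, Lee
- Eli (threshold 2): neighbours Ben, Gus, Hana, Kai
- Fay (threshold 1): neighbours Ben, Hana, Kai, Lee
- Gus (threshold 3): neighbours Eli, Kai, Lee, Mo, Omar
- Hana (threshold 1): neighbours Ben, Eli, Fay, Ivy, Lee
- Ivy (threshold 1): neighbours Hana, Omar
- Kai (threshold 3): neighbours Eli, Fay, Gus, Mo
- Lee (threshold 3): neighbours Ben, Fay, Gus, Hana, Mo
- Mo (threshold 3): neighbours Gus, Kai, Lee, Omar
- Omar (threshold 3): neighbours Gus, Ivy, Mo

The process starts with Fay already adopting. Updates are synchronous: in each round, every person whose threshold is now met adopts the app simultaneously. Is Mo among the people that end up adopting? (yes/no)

no

Round 1 — Fay adopts the app (initial).
Round 2 — checking thresholds:
  Ben: 1 of 4 neighbours < 3, holds.
  Hana: 1 of 5 neighbours ≥ 1, adopts the app.
  Kai: 1 of 4 neighbours < 3, holds.
  Lee: 1 of 5 neighbours < 3, holds.
Round 3 — checking thresholds:
  Ben: 2 of 4 neighbours < 3, holds.
  Eli: 1 of 4 neighbours < 2, holds.
  Ivy: 1 of 2 neighbours ≥ 1, adopts the app.
  Kai: 1 of 4 neighbours < 3, holds.
  Lee: 2 of 5 neighbours < 3, holds.
Round 4 — no new adoptions; cascade stops.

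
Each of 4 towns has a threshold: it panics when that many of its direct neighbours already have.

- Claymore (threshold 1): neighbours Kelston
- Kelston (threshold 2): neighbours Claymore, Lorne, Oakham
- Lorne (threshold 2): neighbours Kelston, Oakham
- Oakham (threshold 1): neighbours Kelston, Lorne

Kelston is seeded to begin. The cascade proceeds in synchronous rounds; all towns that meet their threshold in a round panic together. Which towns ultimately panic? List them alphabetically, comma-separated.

Claymore, Kelston, Lorne, Oakham

Round 1 — Kelston panics (initial).
Round 2 — checking thresholds:
  Claymore: 1 of 1 neighbours ≥ 1, panics.
  Lorne: 1 of 2 neighbours < 2, not yet.
  Oakham: 1 of 2 neighbours ≥ 1, panics.
Round 3 — checking thresholds:
  Lorne: 2 of 2 neighbours ≥ 2, panics.
Round 4 — no new panics; cascade stops.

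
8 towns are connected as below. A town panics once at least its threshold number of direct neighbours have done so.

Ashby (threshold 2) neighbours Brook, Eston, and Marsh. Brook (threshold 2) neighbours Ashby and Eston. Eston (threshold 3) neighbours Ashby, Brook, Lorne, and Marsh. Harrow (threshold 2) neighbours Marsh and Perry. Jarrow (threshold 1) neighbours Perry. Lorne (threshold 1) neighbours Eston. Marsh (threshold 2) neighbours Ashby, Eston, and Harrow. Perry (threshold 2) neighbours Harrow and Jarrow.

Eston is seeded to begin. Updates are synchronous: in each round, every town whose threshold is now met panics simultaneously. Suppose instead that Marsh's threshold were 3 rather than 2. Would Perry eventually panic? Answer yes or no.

no

With Marsh's threshold at 3:
Round 1 — Eston panics (initial).
Round 2 — checking thresholds:
  Ashby: 1 of 3 neighbours < 2, not yet.
  Brook: 1 of 2 neighbours < 2, not yet.
  Lorne: 1 of 1 neighbours ≥ 1, panics.
  Marsh: 1 of 3 neighbours < 3, not yet.
Round 3 — no new panics; cascade stops.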